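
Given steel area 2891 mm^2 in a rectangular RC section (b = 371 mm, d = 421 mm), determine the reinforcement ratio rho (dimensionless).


rho = As / (b * d)
= 2891 / (371 * 421)
= 2891 / 156191
= 0.018509 (dimensionless)

0.018509 (dimensionless)


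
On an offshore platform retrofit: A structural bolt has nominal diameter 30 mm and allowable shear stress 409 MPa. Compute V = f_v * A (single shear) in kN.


A = pi * d^2 / 4 = pi * 30^2 / 4 = 706.8583 mm^2
V = f_v * A / 1000 = 409 * 706.8583 / 1000
= 289.1051 kN

289.1051 kN


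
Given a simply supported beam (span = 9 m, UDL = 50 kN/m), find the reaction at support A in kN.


Total load = w * L = 50 * 9 = 450 kN
By symmetry, each reaction R = total / 2 = 450 / 2 = 225.0 kN

225.0 kN


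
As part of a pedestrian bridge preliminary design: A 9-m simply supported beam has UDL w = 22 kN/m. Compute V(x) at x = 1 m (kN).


R_A = w * L / 2 = 22 * 9 / 2 = 99.0 kN
V(x) = R_A - w * x = 99.0 - 22 * 1
= 77.0 kN

77.0 kN


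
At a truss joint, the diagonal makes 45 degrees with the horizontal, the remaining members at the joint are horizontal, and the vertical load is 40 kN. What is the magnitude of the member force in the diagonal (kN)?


At the joint, only the diagonal has a vertical component, so vertical equilibrium gives:
F * sin(45) = 40
F = 40 / sin(45)
= 40 / 0.707107
= 56.57 kN

56.57 kN


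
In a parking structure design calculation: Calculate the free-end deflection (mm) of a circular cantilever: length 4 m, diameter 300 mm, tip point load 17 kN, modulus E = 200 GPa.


I = pi * d^4 / 64 = pi * 300^4 / 64 = 397607820.22 mm^4
L = 4000.0 mm, P = 17000.0 N, E = 200000.0 MPa
delta = P * L^3 / (3 * E * I)
= 17000.0 * 4000.0^3 / (3 * 200000.0 * 397607820.22)
= 4.5606 mm

4.5606 mm


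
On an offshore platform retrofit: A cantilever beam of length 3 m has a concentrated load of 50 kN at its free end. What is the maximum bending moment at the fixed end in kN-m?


For a cantilever with a point load at the free end:
M_max = P * L = 50 * 3 = 150 kN-m

150 kN-m


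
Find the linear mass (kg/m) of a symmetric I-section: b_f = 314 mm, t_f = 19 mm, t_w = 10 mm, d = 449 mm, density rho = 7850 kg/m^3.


A_flanges = 2 * 314 * 19 = 11932 mm^2
A_web = (449 - 2 * 19) * 10 = 4110 mm^2
A_total = 11932 + 4110 = 16042 mm^2 = 0.016042 m^2
Weight = rho * A = 7850 * 0.016042 = 125.9297 kg/m

125.9297 kg/m


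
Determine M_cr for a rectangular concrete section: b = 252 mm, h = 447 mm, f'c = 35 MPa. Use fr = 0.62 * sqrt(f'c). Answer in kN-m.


fr = 0.62 * sqrt(35) = 0.62 * 5.9161 = 3.668 MPa
I = 252 * 447^3 / 12 = 1875607083.0 mm^4
y_t = 223.5 mm
M_cr = fr * I / y_t = 3.668 * 1875607083.0 / 223.5 N-mm
= 30.7815 kN-m

30.7815 kN-m


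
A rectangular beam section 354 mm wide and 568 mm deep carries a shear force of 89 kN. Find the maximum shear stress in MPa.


A = b * h = 354 * 568 = 201072 mm^2
V = 89 kN = 89000.0 N
tau_max = 1.5 * V / A = 1.5 * 89000.0 / 201072
= 0.6639 MPa

0.6639 MPa


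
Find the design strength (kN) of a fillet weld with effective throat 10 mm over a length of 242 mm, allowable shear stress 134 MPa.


Strength = throat * length * allowable stress
= 10 * 242 * 134 N
= 324280 N
= 324.28 kN

324.28 kN


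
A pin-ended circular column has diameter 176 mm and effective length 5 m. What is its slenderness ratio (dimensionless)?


Radius of gyration r = d / 4 = 176 / 4 = 44.0 mm
L_eff = 5000.0 mm
Slenderness ratio = L / r = 5000.0 / 44.0 = 113.64 (dimensionless)

113.64 (dimensionless)


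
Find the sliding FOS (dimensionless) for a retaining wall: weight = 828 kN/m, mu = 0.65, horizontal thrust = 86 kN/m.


Resisting force = mu * W = 0.65 * 828 = 538.2 kN/m
FOS = Resisting / Driving = 538.2 / 86
= 6.2581 (dimensionless)

6.2581 (dimensionless)


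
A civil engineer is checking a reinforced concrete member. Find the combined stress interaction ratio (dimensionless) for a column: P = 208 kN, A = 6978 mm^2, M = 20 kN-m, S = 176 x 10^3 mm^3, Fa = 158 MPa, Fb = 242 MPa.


f_a = P / A = 208000.0 / 6978 = 29.808 MPa
f_b = M / S = 20000000.0 / 176000.0 = 113.6364 MPa
Ratio = f_a / Fa + f_b / Fb
= 29.808 / 158 + 113.6364 / 242
= 0.6582 (dimensionless)

0.6582 (dimensionless)


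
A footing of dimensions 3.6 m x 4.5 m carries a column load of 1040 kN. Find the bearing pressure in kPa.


A = 3.6 * 4.5 = 16.2 m^2
q = P / A = 1040 / 16.2
= 64.1975 kPa

64.1975 kPa


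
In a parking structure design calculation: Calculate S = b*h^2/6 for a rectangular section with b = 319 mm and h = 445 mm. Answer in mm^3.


S = b * h^2 / 6
= 319 * 445^2 / 6
= 319 * 198025 / 6
= 10528329.17 mm^3

10528329.17 mm^3


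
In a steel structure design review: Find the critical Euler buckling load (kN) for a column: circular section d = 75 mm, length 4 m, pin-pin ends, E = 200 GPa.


I = pi * d^4 / 64 = 1553155.55 mm^4
L = 4000.0 mm
P_cr = pi^2 * E * I / L^2
= 9.8696 * 200000.0 * 1553155.55 / 4000.0^2
= 191612.89 N = 191.6129 kN

191.6129 kN


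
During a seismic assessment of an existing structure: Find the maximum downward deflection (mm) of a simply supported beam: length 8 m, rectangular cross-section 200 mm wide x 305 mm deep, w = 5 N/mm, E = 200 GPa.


I = 200 * 305^3 / 12 = 472877083.33 mm^4
L = 8000.0 mm, w = 5 N/mm, E = 200000.0 MPa
delta = 5 * w * L^4 / (384 * E * I)
= 5 * 5 * 8000.0^4 / (384 * 200000.0 * 472877083.33)
= 2.8196 mm

2.8196 mm


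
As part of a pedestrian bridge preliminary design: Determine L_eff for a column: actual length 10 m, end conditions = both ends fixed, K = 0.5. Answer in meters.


L_eff = K * L
= 0.5 * 10
= 5.0 m

5.0 m


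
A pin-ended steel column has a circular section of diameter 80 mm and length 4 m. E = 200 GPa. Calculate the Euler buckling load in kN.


I = pi * d^4 / 64 = 2010619.3 mm^4
L = 4000.0 mm
P_cr = pi^2 * E * I / L^2
= 9.8696 * 200000.0 * 2010619.3 / 4000.0^2
= 248050.21 N = 248.0502 kN

248.0502 kN


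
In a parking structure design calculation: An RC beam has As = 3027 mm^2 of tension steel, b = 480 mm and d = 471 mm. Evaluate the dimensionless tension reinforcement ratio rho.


rho = As / (b * d)
= 3027 / (480 * 471)
= 3027 / 226080
= 0.013389 (dimensionless)

0.013389 (dimensionless)


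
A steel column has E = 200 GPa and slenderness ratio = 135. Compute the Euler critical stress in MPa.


sigma_cr = pi^2 * E / lambda^2
= 9.8696 * 200000.0 / 135^2
= 9.8696 * 200000.0 / 18225
= 108.3084 MPa

108.3084 MPa


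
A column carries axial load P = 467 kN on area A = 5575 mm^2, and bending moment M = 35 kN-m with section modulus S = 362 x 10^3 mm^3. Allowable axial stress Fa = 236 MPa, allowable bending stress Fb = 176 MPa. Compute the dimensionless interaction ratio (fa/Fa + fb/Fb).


f_a = P / A = 467000.0 / 5575 = 83.7668 MPa
f_b = M / S = 35000000.0 / 362000.0 = 96.6851 MPa
Ratio = f_a / Fa + f_b / Fb
= 83.7668 / 236 + 96.6851 / 176
= 0.9043 (dimensionless)

0.9043 (dimensionless)


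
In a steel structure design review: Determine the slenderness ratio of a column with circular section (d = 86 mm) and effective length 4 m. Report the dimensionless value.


Radius of gyration r = d / 4 = 86 / 4 = 21.5 mm
L_eff = 4000.0 mm
Slenderness ratio = L / r = 4000.0 / 21.5 = 186.05 (dimensionless)

186.05 (dimensionless)


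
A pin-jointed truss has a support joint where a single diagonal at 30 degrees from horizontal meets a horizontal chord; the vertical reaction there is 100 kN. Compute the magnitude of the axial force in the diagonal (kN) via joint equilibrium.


At the joint, only the diagonal has a vertical component, so vertical equilibrium gives:
F * sin(30) = 100
F = 100 / sin(30)
= 100 / 0.5
= 200.0 kN

200.0 kN


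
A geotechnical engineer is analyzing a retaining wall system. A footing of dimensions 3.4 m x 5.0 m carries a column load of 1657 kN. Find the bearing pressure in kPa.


A = 3.4 * 5.0 = 17.0 m^2
q = P / A = 1657 / 17.0
= 97.4706 kPa

97.4706 kPa


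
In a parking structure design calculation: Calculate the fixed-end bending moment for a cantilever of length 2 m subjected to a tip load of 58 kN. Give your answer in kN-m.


For a cantilever with a point load at the free end:
M_max = P * L = 58 * 2 = 116 kN-m

116 kN-m


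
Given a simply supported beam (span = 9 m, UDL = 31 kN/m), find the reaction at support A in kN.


Total load = w * L = 31 * 9 = 279 kN
By symmetry, each reaction R = total / 2 = 279 / 2 = 139.5 kN

139.5 kN


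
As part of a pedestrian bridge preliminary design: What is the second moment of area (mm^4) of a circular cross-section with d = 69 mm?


r = d / 2 = 69 / 2 = 34.5 mm
I = pi * r^4 / 4 = pi * 34.5^4 / 4
= 1112669.7 mm^4

1112669.7 mm^4


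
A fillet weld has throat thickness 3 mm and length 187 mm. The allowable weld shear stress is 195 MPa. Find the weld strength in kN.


Strength = throat * length * allowable stress
= 3 * 187 * 195 N
= 109395 N
= 109.39 kN

109.39 kN


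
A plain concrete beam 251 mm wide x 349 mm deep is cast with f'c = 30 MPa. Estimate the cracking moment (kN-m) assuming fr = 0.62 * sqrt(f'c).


fr = 0.62 * sqrt(30) = 0.62 * 5.4772 = 3.3959 MPa
I = 251 * 349^3 / 12 = 889137149.92 mm^4
y_t = 174.5 mm
M_cr = fr * I / y_t = 3.3959 * 889137149.92 / 174.5 N-mm
= 17.3032 kN-m

17.3032 kN-m


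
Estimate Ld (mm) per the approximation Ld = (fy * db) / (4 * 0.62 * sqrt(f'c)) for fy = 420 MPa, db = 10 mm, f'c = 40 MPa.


Ld = (fy * db) / (4 * 0.62 * sqrt(f'c))
= (420 * 10) / (4 * 0.62 * sqrt(40))
= 4200 / 15.6849
= 267.77 mm

267.77 mm


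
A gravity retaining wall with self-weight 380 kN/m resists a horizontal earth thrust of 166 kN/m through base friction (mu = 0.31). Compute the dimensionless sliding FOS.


Resisting force = mu * W = 0.31 * 380 = 117.8 kN/m
FOS = Resisting / Driving = 117.8 / 166
= 0.7096 (dimensionless)

0.7096 (dimensionless)


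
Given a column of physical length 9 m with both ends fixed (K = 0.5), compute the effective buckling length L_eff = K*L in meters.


L_eff = K * L
= 0.5 * 9
= 4.5 m

4.5 m


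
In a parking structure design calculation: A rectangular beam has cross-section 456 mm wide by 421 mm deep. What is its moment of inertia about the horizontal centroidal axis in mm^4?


I = b * h^3 / 12
= 456 * 421^3 / 12
= 456 * 74618461 / 12
= 2835501518.0 mm^4

2835501518.0 mm^4


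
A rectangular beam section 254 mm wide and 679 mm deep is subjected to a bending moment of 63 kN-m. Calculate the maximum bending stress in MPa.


I = b * h^3 / 12 = 254 * 679^3 / 12 = 6626158092.17 mm^4
y = h / 2 = 679 / 2 = 339.5 mm
M = 63 kN-m = 63000000.0 N-mm
sigma = M * y / I = 63000000.0 * 339.5 / 6626158092.17
= 3.23 MPa

3.23 MPa


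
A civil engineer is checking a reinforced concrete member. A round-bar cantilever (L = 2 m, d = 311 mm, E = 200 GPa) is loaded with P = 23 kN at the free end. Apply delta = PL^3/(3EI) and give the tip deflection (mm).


I = pi * d^4 / 64 = pi * 311^4 / 64 = 459210124.66 mm^4
L = 2000.0 mm, P = 23000.0 N, E = 200000.0 MPa
delta = P * L^3 / (3 * E * I)
= 23000.0 * 2000.0^3 / (3 * 200000.0 * 459210124.66)
= 0.6678 mm

0.6678 mm


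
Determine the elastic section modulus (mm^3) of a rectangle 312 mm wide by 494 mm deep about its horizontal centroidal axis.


S = b * h^2 / 6
= 312 * 494^2 / 6
= 312 * 244036 / 6
= 12689872.0 mm^3

12689872.0 mm^3


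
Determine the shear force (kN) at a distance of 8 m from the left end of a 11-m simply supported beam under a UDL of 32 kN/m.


R_A = w * L / 2 = 32 * 11 / 2 = 176.0 kN
V(x) = R_A - w * x = 176.0 - 32 * 8
= -80.0 kN

-80.0 kN


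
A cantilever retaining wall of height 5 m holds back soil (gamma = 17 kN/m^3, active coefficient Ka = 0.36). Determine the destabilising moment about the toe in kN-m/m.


Pa = 0.5 * Ka * gamma * H^2
= 0.5 * 0.36 * 17 * 5^2
= 76.5 kN/m
Arm = H / 3 = 5 / 3 = 1.6667 m
Mo = Pa * arm = Pa * H / 3 = 76.5 * 5 / 3 = 127.5 kN-m/m

127.5 kN-m/m


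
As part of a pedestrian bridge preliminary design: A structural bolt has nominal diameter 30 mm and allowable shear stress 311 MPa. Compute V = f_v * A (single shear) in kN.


A = pi * d^2 / 4 = pi * 30^2 / 4 = 706.8583 mm^2
V = f_v * A / 1000 = 311 * 706.8583 / 1000
= 219.8329 kN

219.8329 kN


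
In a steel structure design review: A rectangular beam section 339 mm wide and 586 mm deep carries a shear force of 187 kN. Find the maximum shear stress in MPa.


A = b * h = 339 * 586 = 198654 mm^2
V = 187 kN = 187000.0 N
tau_max = 1.5 * V / A = 1.5 * 187000.0 / 198654
= 1.412 MPa

1.412 MPa


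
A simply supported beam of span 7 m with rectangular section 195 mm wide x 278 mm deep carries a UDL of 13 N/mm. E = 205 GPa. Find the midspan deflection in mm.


I = 195 * 278^3 / 12 = 349130470.0 mm^4
L = 7000.0 mm, w = 13 N/mm, E = 205000.0 MPa
delta = 5 * w * L^4 / (384 * E * I)
= 5 * 13 * 7000.0^4 / (384 * 205000.0 * 349130470.0)
= 5.6785 mm

5.6785 mm


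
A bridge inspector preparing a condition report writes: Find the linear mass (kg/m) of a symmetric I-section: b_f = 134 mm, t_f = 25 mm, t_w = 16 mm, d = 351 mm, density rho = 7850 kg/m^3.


A_flanges = 2 * 134 * 25 = 6700 mm^2
A_web = (351 - 2 * 25) * 16 = 4816 mm^2
A_total = 6700 + 4816 = 11516 mm^2 = 0.011516 m^2
Weight = rho * A = 7850 * 0.011516 = 90.4006 kg/m

90.4006 kg/m


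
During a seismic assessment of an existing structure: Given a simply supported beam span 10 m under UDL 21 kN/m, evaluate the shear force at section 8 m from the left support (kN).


R_A = w * L / 2 = 21 * 10 / 2 = 105.0 kN
V(x) = R_A - w * x = 105.0 - 21 * 8
= -63.0 kN

-63.0 kN


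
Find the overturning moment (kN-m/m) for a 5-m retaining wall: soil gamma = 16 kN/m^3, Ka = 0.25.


Pa = 0.5 * Ka * gamma * H^2
= 0.5 * 0.25 * 16 * 5^2
= 50.0 kN/m
Arm = H / 3 = 5 / 3 = 1.6667 m
Mo = Pa * arm = Pa * H / 3 = 50.0 * 5 / 3 = 83.3333 kN-m/m

83.3333 kN-m/m


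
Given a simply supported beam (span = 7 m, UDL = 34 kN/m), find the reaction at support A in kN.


Total load = w * L = 34 * 7 = 238 kN
By symmetry, each reaction R = total / 2 = 238 / 2 = 119.0 kN

119.0 kN


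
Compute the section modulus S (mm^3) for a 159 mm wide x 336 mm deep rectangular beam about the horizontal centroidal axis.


S = b * h^2 / 6
= 159 * 336^2 / 6
= 159 * 112896 / 6
= 2991744.0 mm^3

2991744.0 mm^3


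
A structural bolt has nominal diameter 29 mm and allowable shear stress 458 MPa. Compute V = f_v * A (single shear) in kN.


A = pi * d^2 / 4 = pi * 29^2 / 4 = 660.5199 mm^2
V = f_v * A / 1000 = 458 * 660.5199 / 1000
= 302.5181 kN

302.5181 kN


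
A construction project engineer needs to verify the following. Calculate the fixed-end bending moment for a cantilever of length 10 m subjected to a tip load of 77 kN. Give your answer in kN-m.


For a cantilever with a point load at the free end:
M_max = P * L = 77 * 10 = 770 kN-m

770 kN-m


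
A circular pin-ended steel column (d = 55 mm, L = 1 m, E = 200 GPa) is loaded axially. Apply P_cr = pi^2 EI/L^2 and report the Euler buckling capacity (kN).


I = pi * d^4 / 64 = 449180.25 mm^4
L = 1000.0 mm
P_cr = pi^2 * E * I / L^2
= 9.8696 * 200000.0 * 449180.25 / 1000.0^2
= 886646.28 N = 886.6463 kN

886.6463 kN


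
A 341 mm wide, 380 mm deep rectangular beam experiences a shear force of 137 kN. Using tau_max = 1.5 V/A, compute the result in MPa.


A = b * h = 341 * 380 = 129580 mm^2
V = 137 kN = 137000.0 N
tau_max = 1.5 * V / A = 1.5 * 137000.0 / 129580
= 1.5859 MPa

1.5859 MPa


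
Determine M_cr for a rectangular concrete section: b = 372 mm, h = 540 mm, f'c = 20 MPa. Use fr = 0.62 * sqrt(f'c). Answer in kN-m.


fr = 0.62 * sqrt(20) = 0.62 * 4.4721 = 2.7727 MPa
I = 372 * 540^3 / 12 = 4881384000.0 mm^4
y_t = 270.0 mm
M_cr = fr * I / y_t = 2.7727 * 4881384000.0 / 270.0 N-mm
= 50.1286 kN-m

50.1286 kN-m


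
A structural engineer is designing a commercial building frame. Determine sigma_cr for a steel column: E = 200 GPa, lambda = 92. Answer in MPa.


sigma_cr = pi^2 * E / lambda^2
= 9.8696 * 200000.0 / 92^2
= 9.8696 * 200000.0 / 8464
= 233.2137 MPa

233.2137 MPa


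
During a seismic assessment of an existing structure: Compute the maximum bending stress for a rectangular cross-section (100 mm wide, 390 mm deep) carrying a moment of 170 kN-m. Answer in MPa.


I = b * h^3 / 12 = 100 * 390^3 / 12 = 494325000.0 mm^4
y = h / 2 = 390 / 2 = 195.0 mm
M = 170 kN-m = 170000000.0 N-mm
sigma = M * y / I = 170000000.0 * 195.0 / 494325000.0
= 67.06 MPa

67.06 MPa


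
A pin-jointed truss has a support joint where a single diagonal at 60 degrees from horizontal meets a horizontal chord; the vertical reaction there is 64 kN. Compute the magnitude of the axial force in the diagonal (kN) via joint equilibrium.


At the joint, only the diagonal has a vertical component, so vertical equilibrium gives:
F * sin(60) = 64
F = 64 / sin(60)
= 64 / 0.866025
= 73.9 kN

73.9 kN


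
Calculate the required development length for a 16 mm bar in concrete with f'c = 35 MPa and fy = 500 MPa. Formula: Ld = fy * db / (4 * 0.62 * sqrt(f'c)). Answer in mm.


Ld = (fy * db) / (4 * 0.62 * sqrt(f'c))
= (500 * 16) / (4 * 0.62 * sqrt(35))
= 8000 / 14.6719
= 545.26 mm

545.26 mm


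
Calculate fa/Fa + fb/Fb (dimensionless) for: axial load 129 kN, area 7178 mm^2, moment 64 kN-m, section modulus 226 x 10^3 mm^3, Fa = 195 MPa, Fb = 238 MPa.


f_a = P / A = 129000.0 / 7178 = 17.9716 MPa
f_b = M / S = 64000000.0 / 226000.0 = 283.1858 MPa
Ratio = f_a / Fa + f_b / Fb
= 17.9716 / 195 + 283.1858 / 238
= 1.282 (dimensionless)

1.282 (dimensionless)


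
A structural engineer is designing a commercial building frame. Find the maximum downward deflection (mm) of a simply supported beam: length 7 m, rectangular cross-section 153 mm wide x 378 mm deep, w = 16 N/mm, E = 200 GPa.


I = 153 * 378^3 / 12 = 688629438.0 mm^4
L = 7000.0 mm, w = 16 N/mm, E = 200000.0 MPa
delta = 5 * w * L^4 / (384 * E * I)
= 5 * 16 * 7000.0^4 / (384 * 200000.0 * 688629438.0)
= 3.6319 mm

3.6319 mm


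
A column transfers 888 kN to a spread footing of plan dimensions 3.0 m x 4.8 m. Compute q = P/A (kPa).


A = 3.0 * 4.8 = 14.4 m^2
q = P / A = 888 / 14.4
= 61.6667 kPa

61.6667 kPa


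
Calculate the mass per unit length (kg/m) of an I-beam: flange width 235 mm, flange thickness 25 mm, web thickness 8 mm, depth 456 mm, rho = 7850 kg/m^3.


A_flanges = 2 * 235 * 25 = 11750 mm^2
A_web = (456 - 2 * 25) * 8 = 3248 mm^2
A_total = 11750 + 3248 = 14998 mm^2 = 0.014998 m^2
Weight = rho * A = 7850 * 0.014998 = 117.7343 kg/m

117.7343 kg/m


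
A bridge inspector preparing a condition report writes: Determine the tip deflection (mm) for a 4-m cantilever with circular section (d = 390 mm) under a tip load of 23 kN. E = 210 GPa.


I = pi * d^4 / 64 = pi * 390^4 / 64 = 1135607695.33 mm^4
L = 4000.0 mm, P = 23000.0 N, E = 210000.0 MPa
delta = P * L^3 / (3 * E * I)
= 23000.0 * 4000.0^3 / (3 * 210000.0 * 1135607695.33)
= 2.0575 mm

2.0575 mm


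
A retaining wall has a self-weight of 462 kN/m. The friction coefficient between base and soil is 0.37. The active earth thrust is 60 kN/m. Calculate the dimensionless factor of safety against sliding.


Resisting force = mu * W = 0.37 * 462 = 170.94 kN/m
FOS = Resisting / Driving = 170.94 / 60
= 2.849 (dimensionless)

2.849 (dimensionless)


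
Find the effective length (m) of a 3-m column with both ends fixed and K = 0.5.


L_eff = K * L
= 0.5 * 3
= 1.5 m

1.5 m


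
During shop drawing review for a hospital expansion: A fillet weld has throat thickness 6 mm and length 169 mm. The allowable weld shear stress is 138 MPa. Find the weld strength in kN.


Strength = throat * length * allowable stress
= 6 * 169 * 138 N
= 139932 N
= 139.93 kN

139.93 kN


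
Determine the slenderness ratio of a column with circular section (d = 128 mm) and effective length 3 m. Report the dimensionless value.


Radius of gyration r = d / 4 = 128 / 4 = 32.0 mm
L_eff = 3000.0 mm
Slenderness ratio = L / r = 3000.0 / 32.0 = 93.75 (dimensionless)

93.75 (dimensionless)


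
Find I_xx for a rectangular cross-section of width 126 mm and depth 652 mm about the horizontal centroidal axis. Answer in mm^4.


I = b * h^3 / 12
= 126 * 652^3 / 12
= 126 * 277167808 / 12
= 2910261984.0 mm^4

2910261984.0 mm^4


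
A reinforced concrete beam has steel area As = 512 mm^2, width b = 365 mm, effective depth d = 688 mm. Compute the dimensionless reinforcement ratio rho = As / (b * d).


rho = As / (b * d)
= 512 / (365 * 688)
= 512 / 251120
= 0.002039 (dimensionless)

0.002039 (dimensionless)


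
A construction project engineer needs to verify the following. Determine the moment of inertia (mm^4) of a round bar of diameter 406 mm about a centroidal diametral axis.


r = d / 2 = 406 / 2 = 203.0 mm
I = pi * r^4 / 4 = pi * 203.0^4 / 4
= 1333748773.37 mm^4

1333748773.37 mm^4


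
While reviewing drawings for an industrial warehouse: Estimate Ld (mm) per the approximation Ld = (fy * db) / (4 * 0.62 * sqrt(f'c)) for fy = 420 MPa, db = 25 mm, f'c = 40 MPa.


Ld = (fy * db) / (4 * 0.62 * sqrt(f'c))
= (420 * 25) / (4 * 0.62 * sqrt(40))
= 10500 / 15.6849
= 669.43 mm

669.43 mm


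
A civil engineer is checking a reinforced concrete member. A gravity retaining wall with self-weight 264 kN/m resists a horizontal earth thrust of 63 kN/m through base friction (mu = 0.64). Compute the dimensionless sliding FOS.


Resisting force = mu * W = 0.64 * 264 = 168.96 kN/m
FOS = Resisting / Driving = 168.96 / 63
= 2.6819 (dimensionless)

2.6819 (dimensionless)


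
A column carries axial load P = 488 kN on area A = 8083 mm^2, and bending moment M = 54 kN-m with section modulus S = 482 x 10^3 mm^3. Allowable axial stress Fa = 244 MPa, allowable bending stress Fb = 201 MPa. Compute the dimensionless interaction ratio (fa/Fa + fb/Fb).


f_a = P / A = 488000.0 / 8083 = 60.3736 MPa
f_b = M / S = 54000000.0 / 482000.0 = 112.0332 MPa
Ratio = f_a / Fa + f_b / Fb
= 60.3736 / 244 + 112.0332 / 201
= 0.8048 (dimensionless)

0.8048 (dimensionless)


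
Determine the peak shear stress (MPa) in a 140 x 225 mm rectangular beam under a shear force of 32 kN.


A = b * h = 140 * 225 = 31500 mm^2
V = 32 kN = 32000.0 N
tau_max = 1.5 * V / A = 1.5 * 32000.0 / 31500
= 1.5238 MPa

1.5238 MPa


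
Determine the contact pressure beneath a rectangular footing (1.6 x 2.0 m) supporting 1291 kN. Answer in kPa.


A = 1.6 * 2.0 = 3.2 m^2
q = P / A = 1291 / 3.2
= 403.4375 kPa

403.4375 kPa


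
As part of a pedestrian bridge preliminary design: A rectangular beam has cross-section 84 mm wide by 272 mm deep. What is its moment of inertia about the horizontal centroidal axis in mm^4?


I = b * h^3 / 12
= 84 * 272^3 / 12
= 84 * 20123648 / 12
= 140865536.0 mm^4

140865536.0 mm^4


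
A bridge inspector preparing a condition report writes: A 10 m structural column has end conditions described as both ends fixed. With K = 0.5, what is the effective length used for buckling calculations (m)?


L_eff = K * L
= 0.5 * 10
= 5.0 m

5.0 m


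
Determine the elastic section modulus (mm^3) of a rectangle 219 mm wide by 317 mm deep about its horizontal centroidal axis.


S = b * h^2 / 6
= 219 * 317^2 / 6
= 219 * 100489 / 6
= 3667848.5 mm^3

3667848.5 mm^3


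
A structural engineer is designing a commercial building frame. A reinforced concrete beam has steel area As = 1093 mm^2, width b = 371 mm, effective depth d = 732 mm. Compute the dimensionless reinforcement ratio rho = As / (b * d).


rho = As / (b * d)
= 1093 / (371 * 732)
= 1093 / 271572
= 0.004025 (dimensionless)

0.004025 (dimensionless)


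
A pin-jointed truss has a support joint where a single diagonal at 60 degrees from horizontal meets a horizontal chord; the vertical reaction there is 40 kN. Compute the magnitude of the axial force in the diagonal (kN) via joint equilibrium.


At the joint, only the diagonal has a vertical component, so vertical equilibrium gives:
F * sin(60) = 40
F = 40 / sin(60)
= 40 / 0.866025
= 46.19 kN

46.19 kN


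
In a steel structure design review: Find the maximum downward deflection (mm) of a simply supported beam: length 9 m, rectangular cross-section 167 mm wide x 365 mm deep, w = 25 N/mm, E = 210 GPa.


I = 167 * 365^3 / 12 = 676727489.58 mm^4
L = 9000.0 mm, w = 25 N/mm, E = 210000.0 MPa
delta = 5 * w * L^4 / (384 * E * I)
= 5 * 25 * 9000.0^4 / (384 * 210000.0 * 676727489.58)
= 15.0285 mm

15.0285 mm


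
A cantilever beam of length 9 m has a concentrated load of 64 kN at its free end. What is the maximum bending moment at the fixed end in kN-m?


For a cantilever with a point load at the free end:
M_max = P * L = 64 * 9 = 576 kN-m

576 kN-m


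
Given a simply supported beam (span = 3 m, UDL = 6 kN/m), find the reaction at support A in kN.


Total load = w * L = 6 * 3 = 18 kN
By symmetry, each reaction R = total / 2 = 18 / 2 = 9.0 kN

9.0 kN


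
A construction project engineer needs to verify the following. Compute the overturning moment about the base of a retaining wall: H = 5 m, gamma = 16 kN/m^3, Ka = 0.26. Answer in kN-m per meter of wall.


Pa = 0.5 * Ka * gamma * H^2
= 0.5 * 0.26 * 16 * 5^2
= 52.0 kN/m
Arm = H / 3 = 5 / 3 = 1.6667 m
Mo = Pa * arm = Pa * H / 3 = 52.0 * 5 / 3 = 86.6667 kN-m/m

86.6667 kN-m/m


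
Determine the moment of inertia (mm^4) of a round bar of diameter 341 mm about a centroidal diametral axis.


r = d / 2 = 341 / 2 = 170.5 mm
I = pi * r^4 / 4 = pi * 170.5^4 / 4
= 663723836.22 mm^4

663723836.22 mm^4


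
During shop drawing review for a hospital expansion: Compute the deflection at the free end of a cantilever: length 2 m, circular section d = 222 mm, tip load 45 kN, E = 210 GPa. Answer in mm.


I = pi * d^4 / 64 = pi * 222^4 / 64 = 119228971.19 mm^4
L = 2000.0 mm, P = 45000.0 N, E = 210000.0 MPa
delta = P * L^3 / (3 * E * I)
= 45000.0 * 2000.0^3 / (3 * 210000.0 * 119228971.19)
= 4.7927 mm

4.7927 mm


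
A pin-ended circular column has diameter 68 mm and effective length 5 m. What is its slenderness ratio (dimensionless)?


Radius of gyration r = d / 4 = 68 / 4 = 17.0 mm
L_eff = 5000.0 mm
Slenderness ratio = L / r = 5000.0 / 17.0 = 294.12 (dimensionless)

294.12 (dimensionless)


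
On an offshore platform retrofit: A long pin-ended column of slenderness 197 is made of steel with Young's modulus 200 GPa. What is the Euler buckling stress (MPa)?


sigma_cr = pi^2 * E / lambda^2
= 9.8696 * 200000.0 / 197^2
= 9.8696 * 200000.0 / 38809
= 50.8625 MPa

50.8625 MPa


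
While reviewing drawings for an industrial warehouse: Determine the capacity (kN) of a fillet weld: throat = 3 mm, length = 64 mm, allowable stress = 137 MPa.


Strength = throat * length * allowable stress
= 3 * 64 * 137 N
= 26304 N
= 26.3 kN

26.3 kN


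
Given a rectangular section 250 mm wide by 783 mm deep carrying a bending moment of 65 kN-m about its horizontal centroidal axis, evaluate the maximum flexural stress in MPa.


I = b * h^3 / 12 = 250 * 783^3 / 12 = 10001014312.5 mm^4
y = h / 2 = 783 / 2 = 391.5 mm
M = 65 kN-m = 65000000.0 N-mm
sigma = M * y / I = 65000000.0 * 391.5 / 10001014312.5
= 2.54 MPa

2.54 MPa


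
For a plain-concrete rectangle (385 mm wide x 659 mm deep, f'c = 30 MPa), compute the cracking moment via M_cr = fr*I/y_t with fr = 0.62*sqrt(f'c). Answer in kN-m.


fr = 0.62 * sqrt(30) = 0.62 * 5.4772 = 3.3959 MPa
I = 385 * 659^3 / 12 = 9181966992.92 mm^4
y_t = 329.5 mm
M_cr = fr * I / y_t = 3.3959 * 9181966992.92 / 329.5 N-mm
= 94.6308 kN-m

94.6308 kN-m


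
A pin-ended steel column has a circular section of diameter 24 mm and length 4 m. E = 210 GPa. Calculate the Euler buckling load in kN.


I = pi * d^4 / 64 = 16286.02 mm^4
L = 4000.0 mm
P_cr = pi^2 * E * I / L^2
= 9.8696 * 210000.0 * 16286.02 / 4000.0^2
= 2109.67 N = 2.1097 kN

2.1097 kN


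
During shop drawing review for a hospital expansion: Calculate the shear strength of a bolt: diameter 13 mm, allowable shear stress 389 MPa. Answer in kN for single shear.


A = pi * d^2 / 4 = pi * 13^2 / 4 = 132.7323 mm^2
V = f_v * A / 1000 = 389 * 132.7323 / 1000
= 51.6329 kN

51.6329 kN


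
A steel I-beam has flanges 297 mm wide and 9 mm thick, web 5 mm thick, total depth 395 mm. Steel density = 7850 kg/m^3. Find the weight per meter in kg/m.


A_flanges = 2 * 297 * 9 = 5346 mm^2
A_web = (395 - 2 * 9) * 5 = 1885 mm^2
A_total = 5346 + 1885 = 7231 mm^2 = 0.007231 m^2
Weight = rho * A = 7850 * 0.007231 = 56.7634 kg/m

56.7634 kg/m


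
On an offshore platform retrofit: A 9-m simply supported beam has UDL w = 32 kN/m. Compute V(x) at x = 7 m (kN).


R_A = w * L / 2 = 32 * 9 / 2 = 144.0 kN
V(x) = R_A - w * x = 144.0 - 32 * 7
= -80.0 kN

-80.0 kN


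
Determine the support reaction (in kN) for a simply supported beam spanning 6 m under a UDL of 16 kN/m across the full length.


Total load = w * L = 16 * 6 = 96 kN
By symmetry, each reaction R = total / 2 = 96 / 2 = 48.0 kN

48.0 kN


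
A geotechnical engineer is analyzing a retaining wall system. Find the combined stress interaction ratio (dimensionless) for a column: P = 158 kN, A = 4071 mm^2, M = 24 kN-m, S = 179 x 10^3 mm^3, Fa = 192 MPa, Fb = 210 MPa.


f_a = P / A = 158000.0 / 4071 = 38.8111 MPa
f_b = M / S = 24000000.0 / 179000.0 = 134.0782 MPa
Ratio = f_a / Fa + f_b / Fb
= 38.8111 / 192 + 134.0782 / 210
= 0.8406 (dimensionless)

0.8406 (dimensionless)


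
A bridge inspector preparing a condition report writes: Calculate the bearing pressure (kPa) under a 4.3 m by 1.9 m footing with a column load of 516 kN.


A = 4.3 * 1.9 = 8.17 m^2
q = P / A = 516 / 8.17
= 63.1579 kPa

63.1579 kPa


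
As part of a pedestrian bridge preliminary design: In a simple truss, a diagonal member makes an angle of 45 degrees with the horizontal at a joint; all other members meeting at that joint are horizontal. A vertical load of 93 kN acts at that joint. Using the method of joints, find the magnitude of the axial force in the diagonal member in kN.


At the joint, only the diagonal has a vertical component, so vertical equilibrium gives:
F * sin(45) = 93
F = 93 / sin(45)
= 93 / 0.707107
= 131.52 kN

131.52 kN


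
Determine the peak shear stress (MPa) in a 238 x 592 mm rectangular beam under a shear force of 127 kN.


A = b * h = 238 * 592 = 140896 mm^2
V = 127 kN = 127000.0 N
tau_max = 1.5 * V / A = 1.5 * 127000.0 / 140896
= 1.3521 MPa

1.3521 MPa


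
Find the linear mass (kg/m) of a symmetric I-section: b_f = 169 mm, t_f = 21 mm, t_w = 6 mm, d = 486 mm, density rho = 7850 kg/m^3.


A_flanges = 2 * 169 * 21 = 7098 mm^2
A_web = (486 - 2 * 21) * 6 = 2664 mm^2
A_total = 7098 + 2664 = 9762 mm^2 = 0.009762 m^2
Weight = rho * A = 7850 * 0.009762 = 76.6317 kg/m

76.6317 kg/m


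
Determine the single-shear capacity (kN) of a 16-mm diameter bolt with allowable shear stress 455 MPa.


A = pi * d^2 / 4 = pi * 16^2 / 4 = 201.0619 mm^2
V = f_v * A / 1000 = 455 * 201.0619 / 1000
= 91.4832 kN

91.4832 kN


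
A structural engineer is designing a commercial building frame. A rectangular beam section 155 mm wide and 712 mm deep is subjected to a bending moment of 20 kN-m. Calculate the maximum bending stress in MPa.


I = b * h^3 / 12 = 155 * 712^3 / 12 = 4662194986.67 mm^4
y = h / 2 = 712 / 2 = 356.0 mm
M = 20 kN-m = 20000000.0 N-mm
sigma = M * y / I = 20000000.0 * 356.0 / 4662194986.67
= 1.53 MPa

1.53 MPa


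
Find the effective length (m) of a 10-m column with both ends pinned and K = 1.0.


L_eff = K * L
= 1.0 * 10
= 10.0 m

10.0 m


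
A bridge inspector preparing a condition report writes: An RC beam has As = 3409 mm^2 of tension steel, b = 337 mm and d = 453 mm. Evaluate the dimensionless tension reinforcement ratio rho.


rho = As / (b * d)
= 3409 / (337 * 453)
= 3409 / 152661
= 0.022331 (dimensionless)

0.022331 (dimensionless)


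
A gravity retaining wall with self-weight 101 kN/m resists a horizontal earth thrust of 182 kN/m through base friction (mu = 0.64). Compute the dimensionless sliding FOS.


Resisting force = mu * W = 0.64 * 101 = 64.64 kN/m
FOS = Resisting / Driving = 64.64 / 182
= 0.3552 (dimensionless)

0.3552 (dimensionless)


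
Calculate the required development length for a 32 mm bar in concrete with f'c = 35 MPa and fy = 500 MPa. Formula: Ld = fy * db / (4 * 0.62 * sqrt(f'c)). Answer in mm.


Ld = (fy * db) / (4 * 0.62 * sqrt(f'c))
= (500 * 32) / (4 * 0.62 * sqrt(35))
= 16000 / 14.6719
= 1090.52 mm

1090.52 mm


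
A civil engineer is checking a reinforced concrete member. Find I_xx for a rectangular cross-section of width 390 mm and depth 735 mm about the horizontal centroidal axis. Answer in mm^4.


I = b * h^3 / 12
= 390 * 735^3 / 12
= 390 * 397065375 / 12
= 12904624687.5 mm^4

12904624687.5 mm^4


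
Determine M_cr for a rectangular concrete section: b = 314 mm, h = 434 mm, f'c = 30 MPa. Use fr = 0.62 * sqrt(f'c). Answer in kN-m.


fr = 0.62 * sqrt(30) = 0.62 * 5.4772 = 3.3959 MPa
I = 314 * 434^3 / 12 = 2139033521.33 mm^4
y_t = 217.0 mm
M_cr = fr * I / y_t = 3.3959 * 2139033521.33 / 217.0 N-mm
= 33.4742 kN-m

33.4742 kN-m


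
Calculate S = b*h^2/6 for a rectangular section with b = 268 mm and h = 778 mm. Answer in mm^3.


S = b * h^2 / 6
= 268 * 778^2 / 6
= 268 * 605284 / 6
= 27036018.67 mm^3

27036018.67 mm^3


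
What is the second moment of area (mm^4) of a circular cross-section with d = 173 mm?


r = d / 2 = 173 / 2 = 86.5 mm
I = pi * r^4 / 4 = pi * 86.5^4 / 4
= 43969781.88 mm^4

43969781.88 mm^4


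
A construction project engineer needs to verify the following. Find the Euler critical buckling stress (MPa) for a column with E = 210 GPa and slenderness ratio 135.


sigma_cr = pi^2 * E / lambda^2
= 9.8696 * 210000.0 / 135^2
= 9.8696 * 210000.0 / 18225
= 113.7238 MPa

113.7238 MPa


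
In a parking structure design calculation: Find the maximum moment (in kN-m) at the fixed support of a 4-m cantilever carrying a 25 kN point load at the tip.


For a cantilever with a point load at the free end:
M_max = P * L = 25 * 4 = 100 kN-m

100 kN-m


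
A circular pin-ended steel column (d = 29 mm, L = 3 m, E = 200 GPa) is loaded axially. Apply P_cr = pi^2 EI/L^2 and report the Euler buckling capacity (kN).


I = pi * d^4 / 64 = 34718.57 mm^4
L = 3000.0 mm
P_cr = pi^2 * E * I / L^2
= 9.8696 * 200000.0 * 34718.57 / 3000.0^2
= 7614.64 N = 7.6146 kN

7.6146 kN


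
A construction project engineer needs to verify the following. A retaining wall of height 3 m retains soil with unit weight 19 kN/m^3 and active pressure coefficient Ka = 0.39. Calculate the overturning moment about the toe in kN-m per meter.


Pa = 0.5 * Ka * gamma * H^2
= 0.5 * 0.39 * 19 * 3^2
= 33.345 kN/m
Arm = H / 3 = 3 / 3 = 1.0 m
Mo = Pa * arm = Pa * H / 3 = 33.345 * 3 / 3 = 33.345 kN-m/m

33.345 kN-m/m


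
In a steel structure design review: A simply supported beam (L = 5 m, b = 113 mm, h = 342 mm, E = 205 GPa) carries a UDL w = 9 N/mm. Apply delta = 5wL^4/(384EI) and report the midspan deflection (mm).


I = 113 * 342^3 / 12 = 376682562.0 mm^4
L = 5000.0 mm, w = 9 N/mm, E = 205000.0 MPa
delta = 5 * w * L^4 / (384 * E * I)
= 5 * 9 * 5000.0^4 / (384 * 205000.0 * 376682562.0)
= 0.9485 mm

0.9485 mm


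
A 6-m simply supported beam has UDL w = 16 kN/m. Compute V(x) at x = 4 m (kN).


R_A = w * L / 2 = 16 * 6 / 2 = 48.0 kN
V(x) = R_A - w * x = 48.0 - 16 * 4
= -16.0 kN

-16.0 kN


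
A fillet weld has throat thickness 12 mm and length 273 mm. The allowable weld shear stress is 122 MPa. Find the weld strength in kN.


Strength = throat * length * allowable stress
= 12 * 273 * 122 N
= 399672 N
= 399.67 kN

399.67 kN


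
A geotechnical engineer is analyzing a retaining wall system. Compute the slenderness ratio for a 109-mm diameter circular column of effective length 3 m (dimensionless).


Radius of gyration r = d / 4 = 109 / 4 = 27.25 mm
L_eff = 3000.0 mm
Slenderness ratio = L / r = 3000.0 / 27.25 = 110.09 (dimensionless)

110.09 (dimensionless)


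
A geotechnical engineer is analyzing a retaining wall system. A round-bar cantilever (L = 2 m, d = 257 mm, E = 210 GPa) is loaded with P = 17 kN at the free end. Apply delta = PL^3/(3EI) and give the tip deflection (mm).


I = pi * d^4 / 64 = pi * 257^4 / 64 = 214142265.05 mm^4
L = 2000.0 mm, P = 17000.0 N, E = 210000.0 MPa
delta = P * L^3 / (3 * E * I)
= 17000.0 * 2000.0^3 / (3 * 210000.0 * 214142265.05)
= 1.0081 mm

1.0081 mm


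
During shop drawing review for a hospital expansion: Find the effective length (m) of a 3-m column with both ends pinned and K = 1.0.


L_eff = K * L
= 1.0 * 3
= 3.0 m

3.0 m


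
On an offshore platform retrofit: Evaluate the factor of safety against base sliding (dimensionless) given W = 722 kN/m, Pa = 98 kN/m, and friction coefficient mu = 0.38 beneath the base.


Resisting force = mu * W = 0.38 * 722 = 274.36 kN/m
FOS = Resisting / Driving = 274.36 / 98
= 2.7996 (dimensionless)

2.7996 (dimensionless)


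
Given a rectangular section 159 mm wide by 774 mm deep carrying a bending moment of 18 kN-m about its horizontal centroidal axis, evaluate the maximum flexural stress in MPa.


I = b * h^3 / 12 = 159 * 774^3 / 12 = 6143823918.0 mm^4
y = h / 2 = 774 / 2 = 387.0 mm
M = 18 kN-m = 18000000.0 N-mm
sigma = M * y / I = 18000000.0 * 387.0 / 6143823918.0
= 1.13 MPa

1.13 MPa


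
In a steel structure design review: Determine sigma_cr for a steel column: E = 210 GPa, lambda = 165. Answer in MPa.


sigma_cr = pi^2 * E / lambda^2
= 9.8696 * 210000.0 / 165^2
= 9.8696 * 210000.0 / 27225
= 76.1292 MPa

76.1292 MPa


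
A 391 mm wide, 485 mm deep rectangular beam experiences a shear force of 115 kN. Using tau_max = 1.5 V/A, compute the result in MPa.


A = b * h = 391 * 485 = 189635 mm^2
V = 115 kN = 115000.0 N
tau_max = 1.5 * V / A = 1.5 * 115000.0 / 189635
= 0.9096 MPa

0.9096 MPa


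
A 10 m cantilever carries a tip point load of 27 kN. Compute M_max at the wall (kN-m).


For a cantilever with a point load at the free end:
M_max = P * L = 27 * 10 = 270 kN-m

270 kN-m


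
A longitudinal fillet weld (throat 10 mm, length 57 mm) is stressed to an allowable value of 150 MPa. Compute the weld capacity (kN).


Strength = throat * length * allowable stress
= 10 * 57 * 150 N
= 85500 N
= 85.5 kN

85.5 kN


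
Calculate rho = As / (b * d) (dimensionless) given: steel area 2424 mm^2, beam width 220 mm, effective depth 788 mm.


rho = As / (b * d)
= 2424 / (220 * 788)
= 2424 / 173360
= 0.013982 (dimensionless)

0.013982 (dimensionless)


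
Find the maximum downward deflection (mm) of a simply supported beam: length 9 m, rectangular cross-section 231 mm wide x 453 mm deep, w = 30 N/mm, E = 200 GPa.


I = 231 * 453^3 / 12 = 1789473782.25 mm^4
L = 9000.0 mm, w = 30 N/mm, E = 200000.0 MPa
delta = 5 * w * L^4 / (384 * E * I)
= 5 * 30 * 9000.0^4 / (384 * 200000.0 * 1789473782.25)
= 7.161 mm

7.161 mm


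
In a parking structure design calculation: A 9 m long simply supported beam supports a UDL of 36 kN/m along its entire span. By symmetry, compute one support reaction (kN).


Total load = w * L = 36 * 9 = 324 kN
By symmetry, each reaction R = total / 2 = 324 / 2 = 162.0 kN

162.0 kN


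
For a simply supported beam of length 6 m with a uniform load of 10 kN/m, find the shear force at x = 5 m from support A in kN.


R_A = w * L / 2 = 10 * 6 / 2 = 30.0 kN
V(x) = R_A - w * x = 30.0 - 10 * 5
= -20.0 kN

-20.0 kN


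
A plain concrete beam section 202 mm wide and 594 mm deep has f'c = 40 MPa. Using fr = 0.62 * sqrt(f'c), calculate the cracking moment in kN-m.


fr = 0.62 * sqrt(40) = 0.62 * 6.3246 = 3.9212 MPa
I = 202 * 594^3 / 12 = 3528007164.0 mm^4
y_t = 297.0 mm
M_cr = fr * I / y_t = 3.9212 * 3528007164.0 / 297.0 N-mm
= 46.5795 kN-m

46.5795 kN-m


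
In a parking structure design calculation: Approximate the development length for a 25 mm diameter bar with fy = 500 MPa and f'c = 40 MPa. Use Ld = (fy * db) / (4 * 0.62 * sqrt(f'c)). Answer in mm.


Ld = (fy * db) / (4 * 0.62 * sqrt(f'c))
= (500 * 25) / (4 * 0.62 * sqrt(40))
= 12500 / 15.6849
= 796.94 mm

796.94 mm
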